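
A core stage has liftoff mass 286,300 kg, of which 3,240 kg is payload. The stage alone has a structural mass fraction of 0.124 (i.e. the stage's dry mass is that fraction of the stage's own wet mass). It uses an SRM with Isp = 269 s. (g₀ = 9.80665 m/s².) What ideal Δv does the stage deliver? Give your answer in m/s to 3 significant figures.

Δv ≈ 5300 m/s

Stage wet mass = m₀ − payload = 286,300 − 3,240 = 283,060 kg.
Stage dry mass = ε × stage wet mass = 0.124 × 283,060 = 35,099.4 kg.
Burnout mass m_f = stage dry + payload = 35,099.4 + 3,240 = 38,339.4 kg.
v_e = Isp · g₀ = 269 × 9.80665 = 2638.0 m/s.
By the Tsiolkovsky rocket equation, Δv = v_e · ln(286,300/38,339.4) = 2638.0 × ln(7.468) = 2638.0 × 2.0106 ≈ 5304 m/s.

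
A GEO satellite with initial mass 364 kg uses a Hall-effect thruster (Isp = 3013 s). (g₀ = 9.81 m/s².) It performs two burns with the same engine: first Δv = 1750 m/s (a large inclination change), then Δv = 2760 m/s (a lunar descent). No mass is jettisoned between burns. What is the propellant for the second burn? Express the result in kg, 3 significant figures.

v_e = Isp · g₀ = 3013 × 9.81 = 29557.5 m/s.
After the first burn: m = 364 × exp(−1750/29557.5) = 364 × 0.94251 = 343.074 kg.
After the second burn: m = 343.074 × exp(−2760/29557.5) = 343.074 × 0.91085 = 312.489 kg.
Second-burn propellant = 343.074 − 312.489 = 30.585 kg.

propellant for the second burn ≈ 30.6 kg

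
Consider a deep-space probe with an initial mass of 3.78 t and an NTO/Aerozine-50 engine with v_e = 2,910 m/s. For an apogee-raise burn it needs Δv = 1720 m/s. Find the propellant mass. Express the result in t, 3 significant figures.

propellant mass ≈ 1.69 t

Rocket equation: m₀/m_f = exp(Δv / v_e) = exp(1720 / 2910.0) = exp(0.5911) = 1.8059.
m_f = 3.78 / 1.8059 = 2.09314 t, so propellant = m₀ − m_f = 3.78 − 2.09314 = 1.68686 t.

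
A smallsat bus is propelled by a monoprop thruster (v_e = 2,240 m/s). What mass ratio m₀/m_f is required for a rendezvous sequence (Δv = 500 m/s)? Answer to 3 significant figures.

mass ratio ≈ 1.25

By the Tsiolkovsky rocket equation, m₀/m_f = exp(Δv / v_e) = exp(500 / 2240.0) = exp(0.2232) = 1.2501.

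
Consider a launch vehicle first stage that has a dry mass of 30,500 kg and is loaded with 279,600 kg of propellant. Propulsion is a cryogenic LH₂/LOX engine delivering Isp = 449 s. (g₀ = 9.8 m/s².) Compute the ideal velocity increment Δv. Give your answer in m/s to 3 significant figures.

v_e = Isp · g₀ = 449 × 9.8 = 4400.2 m/s.
m₀ = m_dry + m_prop = 30,500 + 279,600 = 310,100 kg.
Δv = v_e · ln(m₀/m_f) = 4400.2 × ln(10.17) = 4400.2 × 2.3192 ≈ 10204.8 m/s.

Δv ≈ 10200 m/s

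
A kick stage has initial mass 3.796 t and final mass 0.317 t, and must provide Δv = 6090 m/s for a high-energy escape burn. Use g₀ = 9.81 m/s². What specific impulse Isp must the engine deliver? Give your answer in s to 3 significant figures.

ln(m₀/m_f) = ln(3796/317) = ln(11.97) = 2.4828.
From the ideal rocket equation, v_e = Δv / ln(m₀/m_f) = 6090 / 2.4828 = 2452.9 m/s.
Isp = v_e / g₀ = 2452.9 / 9.81 = 250.0 s.

Isp ≈ 250 s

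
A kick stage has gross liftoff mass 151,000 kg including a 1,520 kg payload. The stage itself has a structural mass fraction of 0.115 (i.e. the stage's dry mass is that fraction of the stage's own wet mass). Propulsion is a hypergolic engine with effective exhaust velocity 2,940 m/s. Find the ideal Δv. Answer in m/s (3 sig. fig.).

Stage wet mass = m₀ − payload = 151,000 − 1,520 = 149,480 kg.
Stage dry mass = ε × stage wet mass = 0.115 × 149,480 = 17,190.2 kg.
Burnout mass m_f = stage dry + payload = 17,190.2 + 1,520 = 18,710.2 kg.
Δv = v_e · ln(151,000/18,710.2) = 2940.0 × ln(8.07) = 2940.0 × 2.0882 ≈ 6139 m/s.

Δv ≈ 6140 m/s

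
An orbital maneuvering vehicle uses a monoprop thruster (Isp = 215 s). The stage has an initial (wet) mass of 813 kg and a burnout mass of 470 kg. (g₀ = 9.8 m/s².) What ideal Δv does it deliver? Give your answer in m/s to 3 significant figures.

v_e = Isp · g₀ = 215 × 9.8 = 2107.0 m/s.
Rocket equation: Δv = v_e · ln(m₀/m_f) = 2107.0 × ln(1.73) = 2107.0 × 0.5480 ≈ 1154.6 m/s.

Δv ≈ 1150 m/s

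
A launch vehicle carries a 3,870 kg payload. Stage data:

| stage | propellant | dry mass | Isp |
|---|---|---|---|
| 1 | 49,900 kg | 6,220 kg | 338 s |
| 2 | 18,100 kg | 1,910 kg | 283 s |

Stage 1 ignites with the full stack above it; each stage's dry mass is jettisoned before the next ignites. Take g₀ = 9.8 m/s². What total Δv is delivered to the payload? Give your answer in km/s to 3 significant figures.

Ignition mass of stage 1 = 49,900+6,220 + 18,100+1,910 + 3,870 = 80,000 kg.
Stage 1: m₀ = 80,000 kg, m_f = 80,000 − 49,900 = 30,100 kg; Δv = 338×9.8×ln(2.658) = 3312.4×0.9775 ≈ 3238 m/s.
Stage 2: m₀ = 23,880 kg, m_f = 23,880 − 18,100 = 5,780 kg; Δv = 283×9.8×ln(4.131) = 2773.4×1.4186 ≈ 3934 m/s.
Total Δv = 3238 + 3934 = 7172 m/s.

Δv ≈ 7.17 km/s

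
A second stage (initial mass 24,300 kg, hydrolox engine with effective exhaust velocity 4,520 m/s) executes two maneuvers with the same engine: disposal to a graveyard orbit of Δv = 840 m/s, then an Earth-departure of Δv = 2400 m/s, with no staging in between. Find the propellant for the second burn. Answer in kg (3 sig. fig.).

After the first burn: m = 24300 × exp(−840/4520.0) = 24300 × 0.83041 = 20,179 kg.
After the second burn: m = 20,179 × exp(−2400/4520.0) = 20,179 × 0.58803 = 11,865.9 kg.
Second-burn propellant = 20,179 − 11,865.9 = 8,313.1 kg.

propellant for the second burn ≈ 8310 kg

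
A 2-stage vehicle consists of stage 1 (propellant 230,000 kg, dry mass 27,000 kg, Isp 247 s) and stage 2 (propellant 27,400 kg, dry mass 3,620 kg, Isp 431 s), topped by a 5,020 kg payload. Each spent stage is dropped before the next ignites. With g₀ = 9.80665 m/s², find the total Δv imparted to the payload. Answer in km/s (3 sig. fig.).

Δv ≈ 9.76 km/s

Ignition mass of stage 1 = 230,000+27,000 + 27,400+3,620 + 5,020 = 293,040 kg.
Stage 1: m₀ = 293,040 kg, m_f = 293,040 − 230,000 = 63,040 kg; Δv = 247×9.80665×ln(4.648) = 2422.2×1.5365 ≈ 3722 m/s.
Stage 2: m₀ = 36,040 kg, m_f = 36,040 − 27,400 = 8,640 kg; Δv = 431×9.80665×ln(4.171) = 4226.7×1.4282 ≈ 6037 m/s.
Total Δv = 3722 + 6037 = 9759 m/s.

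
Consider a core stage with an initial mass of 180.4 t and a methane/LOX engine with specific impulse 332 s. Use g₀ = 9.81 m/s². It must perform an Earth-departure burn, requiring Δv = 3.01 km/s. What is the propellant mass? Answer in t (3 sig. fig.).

propellant mass ≈ 109 t

v_e = Isp · g₀ = 332 × 9.81 = 3256.9 m/s.
m₀/m_f = exp(Δv / v_e) = exp(3010 / 3256.9) = exp(0.9242) = 2.5198.
m_f = 180.4 / 2.5198 = 71.593 t, so propellant = m₀ − m_f = 180.4 − 71.593 = 108.807 t.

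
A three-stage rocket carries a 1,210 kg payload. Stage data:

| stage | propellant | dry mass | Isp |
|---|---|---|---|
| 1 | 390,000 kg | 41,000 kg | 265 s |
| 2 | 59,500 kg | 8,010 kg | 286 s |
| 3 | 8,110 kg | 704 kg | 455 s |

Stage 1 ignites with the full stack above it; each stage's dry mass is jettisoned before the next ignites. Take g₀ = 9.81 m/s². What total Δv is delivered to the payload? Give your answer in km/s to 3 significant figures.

Δv ≈ 15.3 km/s

Ignition mass of stage 1 = 390,000+41,000 + 59,500+8,010 + 8,110+704 + 1,210 = 508,534 kg.
Stage 1: m₀ = 508,534 kg, m_f = 508,534 − 390,000 = 118,534 kg; Δv = 265×9.81×ln(4.29) = 2599.7×1.4563 ≈ 3786 m/s.
Stage 2: m₀ = 77,534 kg, m_f = 77,534 − 59,500 = 18,034 kg; Δv = 286×9.81×ln(4.299) = 2805.7×1.4585 ≈ 4092 m/s.
Stage 3: m₀ = 10,024 kg, m_f = 10,024 − 8,110 = 1,914 kg; Δv = 455×9.81×ln(5.237) = 4463.6×1.6558 ≈ 7391 m/s.
Total Δv = 3786 + 4092 + 7391 = 15269 m/s.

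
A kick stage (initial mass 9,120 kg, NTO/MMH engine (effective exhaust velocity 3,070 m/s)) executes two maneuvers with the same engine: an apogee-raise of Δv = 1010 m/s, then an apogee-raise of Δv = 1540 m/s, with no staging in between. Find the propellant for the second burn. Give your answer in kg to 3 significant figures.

propellant for the second burn ≈ 2590 kg

After the first burn: m = 9120 × exp(−1010/3070.0) = 9120 × 0.71965 = 6,563.21 kg.
After the second burn: m = 6,563.21 × exp(−1540/3070.0) = 6,563.21 × 0.60554 = 3,974.29 kg.
Second-burn propellant = 6,563.21 − 3,974.29 = 2,588.92 kg.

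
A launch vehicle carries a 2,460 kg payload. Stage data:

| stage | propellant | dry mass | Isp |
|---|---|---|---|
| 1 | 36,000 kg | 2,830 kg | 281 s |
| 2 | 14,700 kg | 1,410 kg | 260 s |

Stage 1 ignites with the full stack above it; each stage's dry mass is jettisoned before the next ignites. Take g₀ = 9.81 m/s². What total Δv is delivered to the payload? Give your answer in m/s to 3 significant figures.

Δv ≈ 6720 m/s

Ignition mass of stage 1 = 36,000+2,830 + 14,700+1,410 + 2,460 = 57,400 kg.
Stage 1: m₀ = 57,400 kg, m_f = 57,400 − 36,000 = 21,400 kg; Δv = 281×9.81×ln(2.682) = 2756.6×0.9867 ≈ 2720 m/s.
Stage 2: m₀ = 18,570 kg, m_f = 18,570 − 14,700 = 3,870 kg; Δv = 260×9.81×ln(4.798) = 2550.6×1.5683 ≈ 4000 m/s.
Total Δv = 2720 + 4000 = 6720 m/s.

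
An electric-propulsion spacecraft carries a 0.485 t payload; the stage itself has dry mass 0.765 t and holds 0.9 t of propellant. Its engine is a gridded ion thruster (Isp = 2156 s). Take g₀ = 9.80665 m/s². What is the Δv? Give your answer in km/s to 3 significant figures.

Δv ≈ 11.5 km/s

v_e = Isp · g₀ = 2156 × 9.80665 = 21143.1 m/s.
m₀ = payload + dry + propellant = 0.485 + 0.765 + 0.9 = 2.15 t.
m_f = payload + dry = 0.485 + 0.765 = 1.25 t.
Δv = v_e · ln(m₀/m_f) = 21143.1 × ln(1.72) = 21143.1 × 0.5423 ≈ 11466.4 m/s.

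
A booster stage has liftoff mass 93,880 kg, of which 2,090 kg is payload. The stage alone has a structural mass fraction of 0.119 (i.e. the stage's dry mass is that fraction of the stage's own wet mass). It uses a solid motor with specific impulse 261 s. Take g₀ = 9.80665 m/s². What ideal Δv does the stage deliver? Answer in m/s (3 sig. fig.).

Δv ≈ 5060 m/s

Stage wet mass = m₀ − payload = 93,880 − 2,090 = 91,790 kg.
Stage dry mass = ε × stage wet mass = 0.119 × 91,790 = 10,923 kg.
Burnout mass m_f = stage dry + payload = 10,923 + 2,090 = 13,013 kg.
v_e = Isp · g₀ = 261 × 9.80665 = 2559.5 m/s.
By the Tsiolkovsky rocket equation, Δv = v_e · ln(93,880/13,013) = 2559.5 × ln(7.214) = 2559.5 × 1.9761 ≈ 5058 m/s.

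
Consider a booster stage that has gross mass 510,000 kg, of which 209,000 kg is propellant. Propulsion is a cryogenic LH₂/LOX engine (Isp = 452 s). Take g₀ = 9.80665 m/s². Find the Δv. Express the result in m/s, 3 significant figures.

Δv ≈ 2340 m/s

v_e = Isp · g₀ = 452 × 9.80665 = 4432.6 m/s.
m_f = m₀ − m_prop = 510,000 − 209,000 = 301,000 kg.
Δv = v_e · ln(m₀/m_f) = 4432.6 × ln(1.694) = 4432.6 × 0.5273 ≈ 2337.3 m/s.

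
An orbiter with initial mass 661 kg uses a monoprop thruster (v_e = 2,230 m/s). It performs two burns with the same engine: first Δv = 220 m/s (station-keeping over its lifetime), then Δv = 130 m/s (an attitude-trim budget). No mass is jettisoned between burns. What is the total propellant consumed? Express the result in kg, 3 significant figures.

After the first burn: m = 661 × exp(−220/2230.0) = 661 × 0.90606 = 598.906 kg.
After the second burn: m = 598.906 × exp(−130/2230.0) = 598.906 × 0.94337 = 564.99 kg.
Total propellant = m₀ − m_final = 661 − 564.99 = 96.01 kg.

total propellant consumed ≈ 96.0 kg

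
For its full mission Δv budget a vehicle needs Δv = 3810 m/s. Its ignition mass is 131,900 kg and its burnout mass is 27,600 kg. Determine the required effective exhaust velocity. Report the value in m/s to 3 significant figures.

v_e ≈ 2440 m/s

ln(m₀/m_f) = ln(131900/27600) = ln(4.779) = 1.5642.
v_e = Δv / ln(m₀/m_f) = 3810 / 1.5642 = 2435.7 m/s.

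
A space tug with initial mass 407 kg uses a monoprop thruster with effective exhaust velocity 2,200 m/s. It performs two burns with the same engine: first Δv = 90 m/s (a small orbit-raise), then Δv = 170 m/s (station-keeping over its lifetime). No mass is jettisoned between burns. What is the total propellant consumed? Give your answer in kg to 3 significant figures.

After the first burn: m = 407 × exp(−90/2200.0) = 407 × 0.95992 = 390.687 kg.
After the second burn: m = 390.687 × exp(−170/2200.0) = 390.687 × 0.92564 = 361.636 kg.
Total propellant = m₀ − m_final = 407 − 361.636 = 45.364 kg.

total propellant consumed ≈ 45.4 kg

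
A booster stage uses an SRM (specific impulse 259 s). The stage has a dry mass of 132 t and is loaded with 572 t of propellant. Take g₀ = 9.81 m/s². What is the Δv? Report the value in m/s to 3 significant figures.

v_e = Isp · g₀ = 259 × 9.81 = 2540.8 m/s.
m₀ = m_dry + m_prop = 132 + 572 = 704 t.
From the ideal rocket equation, Δv = v_e · ln(m₀/m_f) = 2540.8 × ln(5.333) = 2540.8 × 1.6740 ≈ 4253.2 m/s.

Δv ≈ 4250 m/s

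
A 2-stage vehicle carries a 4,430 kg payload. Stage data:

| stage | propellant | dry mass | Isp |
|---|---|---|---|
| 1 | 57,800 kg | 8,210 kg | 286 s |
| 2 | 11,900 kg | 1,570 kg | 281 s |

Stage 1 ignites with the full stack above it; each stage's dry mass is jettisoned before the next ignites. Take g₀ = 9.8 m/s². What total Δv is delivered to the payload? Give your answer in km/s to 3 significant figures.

Ignition mass of stage 1 = 57,800+8,210 + 11,900+1,570 + 4,430 = 83,910 kg.
Stage 1: m₀ = 83,910 kg, m_f = 83,910 − 57,800 = 26,110 kg; Δv = 286×9.8×ln(3.214) = 2802.8×1.1674 ≈ 3272 m/s.
Stage 2: m₀ = 17,900 kg, m_f = 17,900 − 11,900 = 6,000 kg; Δv = 281×9.8×ln(2.983) = 2753.8×1.0930 ≈ 3010 m/s.
Total Δv = 3272 + 3010 = 6282 m/s.

Δv ≈ 6.28 km/s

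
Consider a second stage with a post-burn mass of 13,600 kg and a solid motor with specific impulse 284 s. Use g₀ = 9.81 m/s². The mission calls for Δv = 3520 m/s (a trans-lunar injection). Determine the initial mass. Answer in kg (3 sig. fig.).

initial mass ≈ 48100 kg

v_e = Isp · g₀ = 284 × 9.81 = 2786.0 m/s.
m₀/m_f = exp(Δv / v_e) = exp(3520 / 2786.0) = exp(1.2634) = 3.5376.
m₀ = m_f × 3.5376 = 13,600 × 3.5376 = 48,111.4 kg.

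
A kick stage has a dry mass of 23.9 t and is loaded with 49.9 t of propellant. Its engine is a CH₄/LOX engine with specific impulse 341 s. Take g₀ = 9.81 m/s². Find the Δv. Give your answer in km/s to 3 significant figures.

Δv ≈ 3.77 km/s

v_e = Isp · g₀ = 341 × 9.81 = 3345.2 m/s.
m₀ = m_dry + m_prop = 23.9 + 49.9 = 73.8 t.
Δv = v_e · ln(m₀/m_f) = 3345.2 × ln(3.088) = 3345.2 × 1.1275 ≈ 3771.7 m/s.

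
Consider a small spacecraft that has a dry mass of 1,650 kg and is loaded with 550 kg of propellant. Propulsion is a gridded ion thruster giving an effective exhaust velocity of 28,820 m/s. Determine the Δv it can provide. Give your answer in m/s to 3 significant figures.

Δv ≈ 8290 m/s

m₀ = m_dry + m_prop = 1,650 + 550 = 2,200 kg.
Δv = v_e · ln(m₀/m_f) = 28820.0 × ln(1.333) = 28820.0 × 0.2877 ≈ 8291.0 m/s.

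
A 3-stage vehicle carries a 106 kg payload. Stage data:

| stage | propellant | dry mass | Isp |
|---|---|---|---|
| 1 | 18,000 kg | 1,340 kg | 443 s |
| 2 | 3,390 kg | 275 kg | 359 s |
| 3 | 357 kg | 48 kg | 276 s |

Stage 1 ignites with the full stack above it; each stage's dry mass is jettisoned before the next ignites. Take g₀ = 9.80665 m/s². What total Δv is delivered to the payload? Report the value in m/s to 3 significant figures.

Δv ≈ 15400 m/s

Ignition mass of stage 1 = 18,000+1,340 + 3,390+275 + 357+48 + 106 = 23,516 kg.
Stage 1: m₀ = 23,516 kg, m_f = 23,516 − 18,000 = 5,516 kg; Δv = 443×9.80665×ln(4.263) = 4344.3×1.4500 ≈ 6299 m/s.
Stage 2: m₀ = 4,176 kg, m_f = 4,176 − 3,390 = 786 kg; Δv = 359×9.80665×ln(5.313) = 3520.6×1.6702 ≈ 5880 m/s.
Stage 3: m₀ = 511 kg, m_f = 511 − 357 = 154 kg; Δv = 276×9.80665×ln(3.318) = 2706.6×1.1994 ≈ 3246 m/s.
Total Δv = 6299 + 5880 + 3246 = 15425 m/s.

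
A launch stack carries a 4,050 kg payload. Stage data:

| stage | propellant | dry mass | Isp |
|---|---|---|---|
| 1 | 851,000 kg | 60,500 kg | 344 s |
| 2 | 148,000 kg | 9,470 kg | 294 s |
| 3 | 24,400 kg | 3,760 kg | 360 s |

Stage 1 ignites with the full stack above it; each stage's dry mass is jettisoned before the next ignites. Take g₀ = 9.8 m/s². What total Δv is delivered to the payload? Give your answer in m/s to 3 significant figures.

Δv ≈ 14400 m/s

Ignition mass of stage 1 = 851,000+60,500 + 148,000+9,470 + 24,400+3,760 + 4,050 = 1,101,180 kg.
Stage 1: m₀ = 1,101,180 kg, m_f = 1,101,180 − 851,000 = 250,180 kg; Δv = 344×9.8×ln(4.402) = 3371.2×1.4820 ≈ 4996 m/s.
Stage 2: m₀ = 189,680 kg, m_f = 189,680 − 148,000 = 41,680 kg; Δv = 294×9.8×ln(4.551) = 2881.2×1.5153 ≈ 4366 m/s.
Stage 3: m₀ = 32,210 kg, m_f = 32,210 − 24,400 = 7,810 kg; Δv = 360×9.8×ln(4.124) = 3528.0×1.4169 ≈ 4999 m/s.
Total Δv = 4996 + 4366 + 4999 = 14361 m/s.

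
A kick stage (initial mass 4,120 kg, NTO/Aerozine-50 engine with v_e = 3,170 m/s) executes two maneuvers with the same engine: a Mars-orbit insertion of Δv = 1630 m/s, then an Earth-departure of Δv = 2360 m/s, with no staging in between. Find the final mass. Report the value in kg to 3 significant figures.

After the first burn: m = 4120 × exp(−1630/3170.0) = 4120 × 0.59798 = 2,463.68 kg.
After the second burn: m = 2,463.68 × exp(−2360/3170.0) = 2,463.68 × 0.47498 = 1,170.2 kg.

final mass ≈ 1170 kg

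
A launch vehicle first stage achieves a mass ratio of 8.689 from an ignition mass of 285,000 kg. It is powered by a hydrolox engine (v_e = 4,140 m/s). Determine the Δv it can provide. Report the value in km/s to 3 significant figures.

Δv ≈ 8.95 km/s

Rocket equation: Δv = v_e · ln(8.689) = 4140.0 × 2.1621 ≈ 8950.9 m/s.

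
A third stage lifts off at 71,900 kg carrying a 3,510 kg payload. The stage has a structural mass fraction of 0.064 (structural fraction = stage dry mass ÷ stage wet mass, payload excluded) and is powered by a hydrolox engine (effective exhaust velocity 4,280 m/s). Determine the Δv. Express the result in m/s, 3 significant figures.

Stage wet mass = m₀ − payload = 71,900 − 3,510 = 68,390 kg.
Stage dry mass = ε × stage wet mass = 0.064 × 68,390 = 4,376.96 kg.
Burnout mass m_f = stage dry + payload = 4,376.96 + 3,510 = 7,886.96 kg.
Using Δv = v_e ln(m₀/m_f): Δv = v_e · ln(71,900/7,886.96) = 4280.0 × ln(9.116) = 4280.0 × 2.2101 ≈ 9459 m/s.

Δv ≈ 9460 m/s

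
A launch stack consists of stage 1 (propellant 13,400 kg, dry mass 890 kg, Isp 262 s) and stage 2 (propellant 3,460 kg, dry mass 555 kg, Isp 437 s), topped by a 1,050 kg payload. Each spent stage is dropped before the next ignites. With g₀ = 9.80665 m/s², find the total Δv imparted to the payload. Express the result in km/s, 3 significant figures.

Δv ≈ 7.95 km/s

Ignition mass of stage 1 = 13,400+890 + 3,460+555 + 1,050 = 19,355 kg.
Stage 1: m₀ = 19,355 kg, m_f = 19,355 − 13,400 = 5,955 kg; Δv = 262×9.80665×ln(3.25) = 2569.3×1.1787 ≈ 3029 m/s.
Stage 2: m₀ = 5,065 kg, m_f = 5,065 − 3,460 = 1,605 kg; Δv = 437×9.80665×ln(3.156) = 4285.5×1.1492 ≈ 4925 m/s.
Total Δv = 3029 + 4925 = 7954 m/s.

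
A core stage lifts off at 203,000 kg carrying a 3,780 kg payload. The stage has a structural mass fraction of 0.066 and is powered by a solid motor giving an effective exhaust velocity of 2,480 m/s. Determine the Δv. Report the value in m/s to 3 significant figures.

Stage wet mass = m₀ − payload = 203,000 − 3,780 = 199,220 kg.
Stage dry mass = ε × stage wet mass = 0.066 × 199,220 = 13,148.5 kg.
Burnout mass m_f = stage dry + payload = 13,148.5 + 3,780 = 16,928.5 kg.
From the ideal rocket equation, Δv = v_e · ln(203,000/16,928.5) = 2480.0 × ln(11.99) = 2480.0 × 2.4842 ≈ 6161 m/s.

Δv ≈ 6160 m/s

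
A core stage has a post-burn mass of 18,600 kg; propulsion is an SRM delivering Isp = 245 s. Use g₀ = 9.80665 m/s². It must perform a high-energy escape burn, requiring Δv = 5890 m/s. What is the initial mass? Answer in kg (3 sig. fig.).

v_e = Isp · g₀ = 245 × 9.80665 = 2402.6 m/s.
m₀/m_f = exp(Δv / v_e) = exp(5890 / 2402.6) = exp(2.4515) = 11.6055.
m₀ = m_f × 11.6055 = 18,600 × 11.6055 = 215,862 kg.

initial mass ≈ 216000 kg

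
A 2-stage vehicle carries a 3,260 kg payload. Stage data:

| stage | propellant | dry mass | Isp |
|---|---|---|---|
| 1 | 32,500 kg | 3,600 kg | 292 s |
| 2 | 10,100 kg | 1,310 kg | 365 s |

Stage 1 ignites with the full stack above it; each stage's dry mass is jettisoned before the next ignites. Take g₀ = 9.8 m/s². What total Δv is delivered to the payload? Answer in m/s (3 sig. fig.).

Ignition mass of stage 1 = 32,500+3,600 + 10,100+1,310 + 3,260 = 50,770 kg.
Stage 1: m₀ = 50,770 kg, m_f = 50,770 − 32,500 = 18,270 kg; Δv = 292×9.8×ln(2.779) = 2861.6×1.0220 ≈ 2925 m/s.
Stage 2: m₀ = 14,670 kg, m_f = 14,670 − 10,100 = 4,570 kg; Δv = 365×9.8×ln(3.21) = 3577.0×1.1663 ≈ 4172 m/s.
Total Δv = 2925 + 4172 = 7097 m/s.

Δv ≈ 7100 m/s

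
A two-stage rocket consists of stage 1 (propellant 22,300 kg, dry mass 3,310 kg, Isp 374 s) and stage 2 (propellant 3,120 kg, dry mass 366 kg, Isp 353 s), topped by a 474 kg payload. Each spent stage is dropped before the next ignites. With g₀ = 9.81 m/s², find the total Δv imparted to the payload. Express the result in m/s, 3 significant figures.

Δv ≈ 10500 m/s

Ignition mass of stage 1 = 22,300+3,310 + 3,120+366 + 474 = 29,570 kg.
Stage 1: m₀ = 29,570 kg, m_f = 29,570 − 22,300 = 7,270 kg; Δv = 374×9.81×ln(4.067) = 3668.9×1.4030 ≈ 5148 m/s.
Stage 2: m₀ = 3,960 kg, m_f = 3,960 − 3,120 = 840 kg; Δv = 353×9.81×ln(4.714) = 3462.9×1.5506 ≈ 5370 m/s.
Total Δv = 5148 + 5370 = 10518 m/s.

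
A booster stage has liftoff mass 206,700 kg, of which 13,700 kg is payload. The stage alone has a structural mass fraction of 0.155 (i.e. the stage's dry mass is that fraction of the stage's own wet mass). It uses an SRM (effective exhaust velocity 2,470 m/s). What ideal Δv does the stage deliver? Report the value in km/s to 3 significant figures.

Stage wet mass = m₀ − payload = 206,700 − 13,700 = 193,000 kg.
Stage dry mass = ε × stage wet mass = 0.155 × 193,000 = 29,915 kg.
Burnout mass m_f = stage dry + payload = 29,915 + 13,700 = 43,615 kg.
Δv = v_e · ln(206,700/43,615) = 2470.0 × ln(4.739) = 2470.0 × 1.5559 ≈ 3843 m/s.

Δv ≈ 3.84 km/s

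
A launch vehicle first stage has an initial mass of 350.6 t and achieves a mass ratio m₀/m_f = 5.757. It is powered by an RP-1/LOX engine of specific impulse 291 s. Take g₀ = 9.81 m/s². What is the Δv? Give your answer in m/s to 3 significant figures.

Δv ≈ 5000 m/s

v_e = Isp · g₀ = 291 × 9.81 = 2854.7 m/s.
From the ideal rocket equation, Δv = v_e · ln(5.757) = 2854.7 × 1.7504 ≈ 4996.9 m/s.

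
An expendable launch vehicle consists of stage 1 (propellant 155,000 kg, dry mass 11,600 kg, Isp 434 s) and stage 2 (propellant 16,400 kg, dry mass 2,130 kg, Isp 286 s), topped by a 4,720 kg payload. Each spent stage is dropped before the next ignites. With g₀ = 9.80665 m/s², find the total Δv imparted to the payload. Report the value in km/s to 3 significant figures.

Δv ≈ 10.6 km/s

Ignition mass of stage 1 = 155,000+11,600 + 16,400+2,130 + 4,720 = 189,850 kg.
Stage 1: m₀ = 189,850 kg, m_f = 189,850 − 155,000 = 34,850 kg; Δv = 434×9.80665×ln(5.448) = 4256.1×1.6952 ≈ 7215 m/s.
Stage 2: m₀ = 23,250 kg, m_f = 23,250 − 16,400 = 6,850 kg; Δv = 286×9.80665×ln(3.394) = 2804.7×1.2221 ≈ 3428 m/s.
Total Δv = 7215 + 3428 = 10643 m/s.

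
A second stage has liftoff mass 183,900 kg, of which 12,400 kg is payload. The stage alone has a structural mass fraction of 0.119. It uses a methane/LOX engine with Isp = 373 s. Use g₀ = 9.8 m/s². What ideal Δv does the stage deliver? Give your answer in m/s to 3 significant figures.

Δv ≈ 6300 m/s

Stage wet mass = m₀ − payload = 183,900 − 12,400 = 171,500 kg.
Stage dry mass = ε × stage wet mass = 0.119 × 171,500 = 20,408.5 kg.
Burnout mass m_f = stage dry + payload = 20,408.5 + 12,400 = 32,808.5 kg.
v_e = Isp · g₀ = 373 × 9.8 = 3655.4 m/s.
Rocket equation: Δv = v_e · ln(183,900/32,808.5) = 3655.4 × ln(5.605) = 3655.4 × 1.7237 ≈ 6301 m/s.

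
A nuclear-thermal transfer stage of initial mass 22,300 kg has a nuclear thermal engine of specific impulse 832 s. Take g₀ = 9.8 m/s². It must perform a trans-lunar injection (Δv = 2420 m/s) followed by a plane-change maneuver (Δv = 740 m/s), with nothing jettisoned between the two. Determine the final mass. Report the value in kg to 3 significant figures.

v_e = Isp · g₀ = 832 × 9.8 = 8153.6 m/s.
After the first burn: m = 22300 × exp(−2420/8153.6) = 22300 × 0.74319 = 16,573.1 kg.
After the second burn: m = 16,573.1 × exp(−740/8153.6) = 16,573.1 × 0.91324 = 15,135.2 kg.

final mass ≈ 15100 kg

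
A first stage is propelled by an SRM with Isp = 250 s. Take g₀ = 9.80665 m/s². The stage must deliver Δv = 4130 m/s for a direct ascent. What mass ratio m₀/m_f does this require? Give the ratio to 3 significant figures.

v_e = Isp · g₀ = 250 × 9.80665 = 2451.7 m/s.
m₀/m_f = exp(Δv / v_e) = exp(4130 / 2451.7) = exp(1.6846) = 5.3901.

mass ratio ≈ 5.39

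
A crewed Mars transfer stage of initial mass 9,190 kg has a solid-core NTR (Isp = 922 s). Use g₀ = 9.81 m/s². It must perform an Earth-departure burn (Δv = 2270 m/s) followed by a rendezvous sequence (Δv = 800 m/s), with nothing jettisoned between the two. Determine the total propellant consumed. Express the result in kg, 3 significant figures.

v_e = Isp · g₀ = 922 × 9.81 = 9044.8 m/s.
After the first burn: m = 9190 × exp(−2270/9044.8) = 9190 × 0.77804 = 7,150.19 kg.
After the second burn: m = 7,150.19 × exp(−800/9044.8) = 7,150.19 × 0.91535 = 6,544.93 kg.
Total propellant = m₀ − m_final = 9190 − 6,544.93 = 2,645.07 kg.

total propellant consumed ≈ 2650 kg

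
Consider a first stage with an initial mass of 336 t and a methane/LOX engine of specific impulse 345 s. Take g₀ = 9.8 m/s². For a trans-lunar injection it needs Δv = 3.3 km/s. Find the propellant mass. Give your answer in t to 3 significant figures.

v_e = Isp · g₀ = 345 × 9.8 = 3381.0 m/s.
From the ideal rocket equation, m₀/m_f = exp(Δv / v_e) = exp(3300 / 3381.0) = exp(0.9760) = 2.6539.
m_f = 336 / 2.6539 = 126.606 t, so propellant = m₀ − m_f = 336 − 126.606 = 209.394 t.

propellant mass ≈ 209 t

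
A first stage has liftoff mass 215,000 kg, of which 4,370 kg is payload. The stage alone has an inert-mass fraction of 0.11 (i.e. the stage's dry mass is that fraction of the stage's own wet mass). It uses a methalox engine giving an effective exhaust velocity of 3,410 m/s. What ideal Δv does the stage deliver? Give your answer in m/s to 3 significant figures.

Δv ≈ 7010 m/s

Stage wet mass = m₀ − payload = 215,000 − 4,370 = 210,630 kg.
Stage dry mass = ε × stage wet mass = 0.11 × 210,630 = 23,169.3 kg.
Burnout mass m_f = stage dry + payload = 23,169.3 + 4,370 = 27,539.3 kg.
Using Δv = v_e ln(m₀/m_f): Δv = v_e · ln(215,000/27,539.3) = 3410.0 × ln(7.807) = 3410.0 × 2.0550 ≈ 7008 m/s.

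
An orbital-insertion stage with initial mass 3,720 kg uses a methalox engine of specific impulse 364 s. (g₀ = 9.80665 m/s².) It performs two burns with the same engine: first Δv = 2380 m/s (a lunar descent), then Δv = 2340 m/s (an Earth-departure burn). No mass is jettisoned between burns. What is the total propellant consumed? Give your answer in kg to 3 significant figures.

total propellant consumed ≈ 2730 kg

v_e = Isp · g₀ = 364 × 9.80665 = 3569.6 m/s.
After the first burn: m = 3720 × exp(−2380/3569.6) = 3720 × 0.51338 = 1,909.77 kg.
After the second burn: m = 1,909.77 × exp(−2340/3569.6) = 1,909.77 × 0.51917 = 991.495 kg.
Total propellant = m₀ − m_final = 3720 − 991.495 = 2,728.505 kg.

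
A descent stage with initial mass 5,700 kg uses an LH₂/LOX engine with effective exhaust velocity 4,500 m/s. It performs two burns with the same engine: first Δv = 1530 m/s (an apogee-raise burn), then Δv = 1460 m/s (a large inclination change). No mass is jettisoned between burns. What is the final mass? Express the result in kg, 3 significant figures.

After the first burn: m = 5700 × exp(−1530/4500.0) = 5700 × 0.71177 = 4,057.09 kg.
After the second burn: m = 4,057.09 × exp(−1460/4500.0) = 4,057.09 × 0.72293 = 2,932.99 kg.

final mass ≈ 2930 kg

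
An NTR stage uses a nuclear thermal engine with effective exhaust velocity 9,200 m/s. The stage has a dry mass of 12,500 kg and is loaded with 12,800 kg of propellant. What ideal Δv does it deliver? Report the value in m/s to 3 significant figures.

m₀ = m_dry + m_prop = 12,500 + 12,800 = 25,300 kg.
Δv = v_e · ln(m₀/m_f) = 9200.0 × ln(2.024) = 9200.0 × 0.7051 ≈ 6486.7 m/s.

Δv ≈ 6490 m/s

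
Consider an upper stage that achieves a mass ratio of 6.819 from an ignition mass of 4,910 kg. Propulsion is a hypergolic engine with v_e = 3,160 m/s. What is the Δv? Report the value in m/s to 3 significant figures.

From the ideal rocket equation, Δv = v_e · ln(6.819) = 3160.0 × 1.9197 ≈ 6066.3 m/s.

Δv ≈ 6070 m/s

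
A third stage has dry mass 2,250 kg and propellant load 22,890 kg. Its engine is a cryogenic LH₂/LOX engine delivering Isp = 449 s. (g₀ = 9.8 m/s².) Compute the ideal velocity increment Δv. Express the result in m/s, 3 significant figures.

Δv ≈ 10600 m/s

v_e = Isp · g₀ = 449 × 9.8 = 4400.2 m/s.
m₀ = m_dry + m_prop = 2,250 + 22,890 = 25,140 kg.
Δv = v_e · ln(m₀/m_f) = 4400.2 × ln(11.17) = 4400.2 × 2.4135 ≈ 10620.0 m/s.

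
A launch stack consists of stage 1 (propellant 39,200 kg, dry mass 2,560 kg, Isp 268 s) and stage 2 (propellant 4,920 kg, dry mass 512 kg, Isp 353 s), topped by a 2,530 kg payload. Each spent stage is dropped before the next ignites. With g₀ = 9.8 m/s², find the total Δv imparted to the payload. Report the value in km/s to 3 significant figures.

Δv ≈ 7.41 km/s

Ignition mass of stage 1 = 39,200+2,560 + 4,920+512 + 2,530 = 49,722 kg.
Stage 1: m₀ = 49,722 kg, m_f = 49,722 − 39,200 = 10,522 kg; Δv = 268×9.8×ln(4.726) = 2626.4×1.5530 ≈ 4079 m/s.
Stage 2: m₀ = 7,962 kg, m_f = 7,962 − 4,920 = 3,042 kg; Δv = 353×9.8×ln(2.617) = 3459.4×0.9622 ≈ 3329 m/s.
Total Δv = 4079 + 3329 = 7408 m/s.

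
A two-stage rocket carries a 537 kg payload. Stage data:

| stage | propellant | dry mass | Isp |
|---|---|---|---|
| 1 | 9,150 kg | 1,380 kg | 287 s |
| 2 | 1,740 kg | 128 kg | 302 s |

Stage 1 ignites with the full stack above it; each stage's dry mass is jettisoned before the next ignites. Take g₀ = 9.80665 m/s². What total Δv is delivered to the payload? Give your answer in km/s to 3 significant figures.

Ignition mass of stage 1 = 9,150+1,380 + 1,740+128 + 537 = 12,935 kg.
Stage 1: m₀ = 12,935 kg, m_f = 12,935 − 9,150 = 3,785 kg; Δv = 287×9.80665×ln(3.417) = 2814.5×1.2289 ≈ 3459 m/s.
Stage 2: m₀ = 2,405 kg, m_f = 2,405 − 1,740 = 665 kg; Δv = 302×9.80665×ln(3.617) = 2961.6×1.2855 ≈ 3807 m/s.
Total Δv = 3459 + 3807 = 7266 m/s.

Δv ≈ 7.27 km/s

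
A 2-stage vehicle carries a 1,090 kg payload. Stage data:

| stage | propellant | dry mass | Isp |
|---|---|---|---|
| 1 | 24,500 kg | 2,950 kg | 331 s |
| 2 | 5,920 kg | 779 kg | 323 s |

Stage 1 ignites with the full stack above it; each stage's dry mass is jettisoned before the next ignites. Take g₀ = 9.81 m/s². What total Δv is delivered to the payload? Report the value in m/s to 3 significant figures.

Δv ≈ 8380 m/s

Ignition mass of stage 1 = 24,500+2,950 + 5,920+779 + 1,090 = 35,239 kg.
Stage 1: m₀ = 35,239 kg, m_f = 35,239 − 24,500 = 10,739 kg; Δv = 331×9.81×ln(3.281) = 3247.1×1.1883 ≈ 3858 m/s.
Stage 2: m₀ = 7,789 kg, m_f = 7,789 − 5,920 = 1,869 kg; Δv = 323×9.81×ln(4.167) = 3168.6×1.4273 ≈ 4523 m/s.
Total Δv = 3858 + 4523 = 8381 m/s.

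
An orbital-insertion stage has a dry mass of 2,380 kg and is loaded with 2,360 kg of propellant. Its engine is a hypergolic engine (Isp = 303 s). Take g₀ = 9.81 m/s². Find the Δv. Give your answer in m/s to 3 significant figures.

Δv ≈ 2050 m/s

v_e = Isp · g₀ = 303 × 9.81 = 2972.4 m/s.
m₀ = m_dry + m_prop = 2,380 + 2,360 = 4,740 kg.
Δv = v_e · ln(m₀/m_f) = 2972.4 × ln(1.992) = 2972.4 × 0.6889 ≈ 2047.8 m/s.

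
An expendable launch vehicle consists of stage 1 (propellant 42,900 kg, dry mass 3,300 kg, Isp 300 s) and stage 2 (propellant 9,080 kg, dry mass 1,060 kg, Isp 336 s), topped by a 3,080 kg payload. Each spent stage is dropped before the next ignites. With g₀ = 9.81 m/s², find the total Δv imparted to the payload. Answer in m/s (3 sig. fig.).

Ignition mass of stage 1 = 42,900+3,300 + 9,080+1,060 + 3,080 = 59,420 kg.
Stage 1: m₀ = 59,420 kg, m_f = 59,420 − 42,900 = 16,520 kg; Δv = 300×9.81×ln(3.597) = 2943.0×1.2801 ≈ 3767 m/s.
Stage 2: m₀ = 13,220 kg, m_f = 13,220 − 9,080 = 4,140 kg; Δv = 336×9.81×ln(3.193) = 3296.2×1.1610 ≈ 3827 m/s.
Total Δv = 3767 + 3827 = 7594 m/s.

Δv ≈ 7590 m/s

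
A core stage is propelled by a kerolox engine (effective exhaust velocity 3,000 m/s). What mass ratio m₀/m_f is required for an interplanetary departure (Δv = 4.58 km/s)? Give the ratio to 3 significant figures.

mass ratio ≈ 4.60

m₀/m_f = exp(Δv / v_e) = exp(4580 / 3000.0) = exp(1.5267) = 4.6028.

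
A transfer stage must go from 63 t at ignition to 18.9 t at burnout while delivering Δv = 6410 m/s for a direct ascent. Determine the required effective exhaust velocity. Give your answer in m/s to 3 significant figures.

ln(m₀/m_f) = ln(63000/18900) = ln(3.333) = 1.2040.
From the ideal rocket equation, v_e = Δv / ln(m₀/m_f) = 6410 / 1.2040 = 5324.0 m/s.

v_e ≈ 5320 m/s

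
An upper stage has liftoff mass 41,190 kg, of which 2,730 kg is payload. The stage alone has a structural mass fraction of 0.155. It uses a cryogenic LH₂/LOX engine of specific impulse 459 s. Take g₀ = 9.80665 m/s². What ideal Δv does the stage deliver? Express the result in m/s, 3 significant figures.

Δv ≈ 7000 m/s

Stage wet mass = m₀ − payload = 41,190 − 2,730 = 38,460 kg.
Stage dry mass = ε × stage wet mass = 0.155 × 38,460 = 5,961.3 kg.
Burnout mass m_f = stage dry + payload = 5,961.3 + 2,730 = 8,691.3 kg.
v_e = Isp · g₀ = 459 × 9.80665 = 4501.3 m/s.
Δv = v_e · ln(41,190/8,691.3) = 4501.3 × ln(4.739) = 4501.3 × 1.5559 ≈ 7003 m/s.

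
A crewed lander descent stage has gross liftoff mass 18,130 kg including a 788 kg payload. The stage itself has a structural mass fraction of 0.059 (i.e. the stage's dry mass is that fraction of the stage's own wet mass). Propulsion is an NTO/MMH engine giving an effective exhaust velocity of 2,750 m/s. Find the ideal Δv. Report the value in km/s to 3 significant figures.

Δv ≈ 6.33 km/s

Stage wet mass = m₀ − payload = 18,130 − 788 = 17,342 kg.
Stage dry mass = ε × stage wet mass = 0.059 × 17,342 = 1,023.18 kg.
Burnout mass m_f = stage dry + payload = 1,023.18 + 788 = 1,811.18 kg.
By the Tsiolkovsky rocket equation, Δv = v_e · ln(18,130/1,811.18) = 2750.0 × ln(10.01) = 2750.0 × 2.3036 ≈ 6335 m/s.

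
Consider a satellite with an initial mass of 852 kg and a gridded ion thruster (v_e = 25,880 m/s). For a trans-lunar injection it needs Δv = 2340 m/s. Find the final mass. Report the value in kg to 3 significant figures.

final mass ≈ 778 kg

Rocket equation: m₀/m_f = exp(Δv / v_e) = exp(2340 / 25880.0) = exp(0.0904) = 1.0946.
m_f = m₀ / 1.0946 = 852 / 1.0946 = 778.367 kg.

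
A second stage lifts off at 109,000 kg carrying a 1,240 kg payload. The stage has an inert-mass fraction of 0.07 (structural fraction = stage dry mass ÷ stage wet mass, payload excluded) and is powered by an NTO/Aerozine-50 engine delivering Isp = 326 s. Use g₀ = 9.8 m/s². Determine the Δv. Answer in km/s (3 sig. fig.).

Stage wet mass = m₀ − payload = 109,000 − 1,240 = 107,760 kg.
Stage dry mass = ε × stage wet mass = 0.07 × 107,760 = 7,543.2 kg.
Burnout mass m_f = stage dry + payload = 7,543.2 + 1,240 = 8,783.2 kg.
v_e = Isp · g₀ = 326 × 9.8 = 3194.8 m/s.
By the Tsiolkovsky rocket equation, Δv = v_e · ln(109,000/8,783.2) = 3194.8 × ln(12.41) = 3194.8 × 2.5185 ≈ 8046 m/s.

Δv ≈ 8.05 km/s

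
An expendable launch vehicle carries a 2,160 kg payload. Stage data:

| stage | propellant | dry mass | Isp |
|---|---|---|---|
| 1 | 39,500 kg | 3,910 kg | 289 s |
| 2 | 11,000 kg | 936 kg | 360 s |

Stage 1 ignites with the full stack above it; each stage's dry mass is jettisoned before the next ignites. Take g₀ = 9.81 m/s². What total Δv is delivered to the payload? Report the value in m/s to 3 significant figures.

Ignition mass of stage 1 = 39,500+3,910 + 11,000+936 + 2,160 = 57,506 kg.
Stage 1: m₀ = 57,506 kg, m_f = 57,506 − 39,500 = 18,006 kg; Δv = 289×9.81×ln(3.194) = 2835.1×1.1612 ≈ 3292 m/s.
Stage 2: m₀ = 14,096 kg, m_f = 14,096 − 11,000 = 3,096 kg; Δv = 360×9.81×ln(4.553) = 3531.6×1.5158 ≈ 5353 m/s.
Total Δv = 3292 + 5353 = 8645 m/s.

Δv ≈ 8650 m/s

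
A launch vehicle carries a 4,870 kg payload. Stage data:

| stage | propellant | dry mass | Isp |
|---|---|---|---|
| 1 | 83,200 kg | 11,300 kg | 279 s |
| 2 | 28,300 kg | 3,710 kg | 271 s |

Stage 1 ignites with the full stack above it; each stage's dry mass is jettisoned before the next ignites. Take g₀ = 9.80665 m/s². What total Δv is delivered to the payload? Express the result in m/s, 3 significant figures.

Δv ≈ 6620 m/s

Ignition mass of stage 1 = 83,200+11,300 + 28,300+3,710 + 4,870 = 131,380 kg.
Stage 1: m₀ = 131,380 kg, m_f = 131,380 − 83,200 = 48,180 kg; Δv = 279×9.80665×ln(2.727) = 2736.1×1.0031 ≈ 2745 m/s.
Stage 2: m₀ = 36,880 kg, m_f = 36,880 − 28,300 = 8,580 kg; Δv = 271×9.80665×ln(4.298) = 2657.6×1.4582 ≈ 3875 m/s.
Total Δv = 2745 + 3875 = 6620 m/s.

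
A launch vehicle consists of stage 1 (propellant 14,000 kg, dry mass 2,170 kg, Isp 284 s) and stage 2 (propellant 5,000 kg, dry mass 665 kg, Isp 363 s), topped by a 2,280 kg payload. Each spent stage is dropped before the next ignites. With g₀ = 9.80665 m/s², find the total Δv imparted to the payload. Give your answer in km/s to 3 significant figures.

Ignition mass of stage 1 = 14,000+2,170 + 5,000+665 + 2,280 = 24,115 kg.
Stage 1: m₀ = 24,115 kg, m_f = 24,115 − 14,000 = 10,115 kg; Δv = 284×9.80665×ln(2.384) = 2785.1×0.8688 ≈ 2420 m/s.
Stage 2: m₀ = 7,945 kg, m_f = 7,945 − 5,000 = 2,945 kg; Δv = 363×9.80665×ln(2.698) = 3559.8×0.9924 ≈ 3533 m/s.
Total Δv = 2420 + 3533 = 5953 m/s.

Δv ≈ 5.95 km/s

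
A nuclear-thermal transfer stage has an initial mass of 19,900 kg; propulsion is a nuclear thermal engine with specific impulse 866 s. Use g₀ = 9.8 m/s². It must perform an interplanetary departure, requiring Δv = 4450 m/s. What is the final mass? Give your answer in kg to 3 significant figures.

final mass ≈ 11800 kg

v_e = Isp · g₀ = 866 × 9.8 = 8486.8 m/s.
m₀/m_f = exp(Δv / v_e) = exp(4450 / 8486.8) = exp(0.5243) = 1.6893.
m_f = m₀ / 1.6893 = 19,900 / 1.6893 = 11,780 kg.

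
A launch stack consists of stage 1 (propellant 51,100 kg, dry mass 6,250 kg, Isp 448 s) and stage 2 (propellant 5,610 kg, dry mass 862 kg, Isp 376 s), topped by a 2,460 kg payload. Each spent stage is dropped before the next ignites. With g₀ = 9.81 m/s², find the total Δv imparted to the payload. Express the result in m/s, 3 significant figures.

Δv ≈ 10100 m/s

Ignition mass of stage 1 = 51,100+6,250 + 5,610+862 + 2,460 = 66,282 kg.
Stage 1: m₀ = 66,282 kg, m_f = 66,282 − 51,100 = 15,182 kg; Δv = 448×9.81×ln(4.366) = 4394.9×1.4738 ≈ 6477 m/s.
Stage 2: m₀ = 8,932 kg, m_f = 8,932 − 5,610 = 3,322 kg; Δv = 376×9.81×ln(2.689) = 3688.6×0.9891 ≈ 3648 m/s.
Total Δv = 6477 + 3648 = 10125 m/s.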